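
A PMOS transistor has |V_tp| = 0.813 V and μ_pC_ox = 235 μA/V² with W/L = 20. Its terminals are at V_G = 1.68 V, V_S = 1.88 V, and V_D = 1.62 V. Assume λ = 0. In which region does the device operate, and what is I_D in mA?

Cutoff; I_D = 0 mA

V_SG = V_S − V_G = 1.88 − 1.68 = 0.2 V; V_SD = V_S − V_D = 1.88 − 1.62 = 0.26 V.
V_SG = 0.2 V < |V_tp| = 0.813 V, so the transistor is in cutoff.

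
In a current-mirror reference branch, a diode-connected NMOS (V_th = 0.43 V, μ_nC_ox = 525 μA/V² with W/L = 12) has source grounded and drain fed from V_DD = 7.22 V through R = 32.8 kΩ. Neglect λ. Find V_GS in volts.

With gate tied to drain, V_GS = V_DS ≥ V_GS − V_th, so the device is in saturation.
k_n = μ_nC_ox · (W/L) = 6.3 mA/V².
KCL at the drain: ½ k_n (V_GS − V_th)² = (V_DD − V_GS)/R.
Let x = V_GS − 0.43. Then 103 x² + x − 6.79 = 0, giving x = 0.252 V (positive root), so V_GS = 0.682 V.
I_D = (V_DD − V_GS)/R = (7.22 − 0.682) / 32.8 = 0.199 mA.

V_GS = 0.682 V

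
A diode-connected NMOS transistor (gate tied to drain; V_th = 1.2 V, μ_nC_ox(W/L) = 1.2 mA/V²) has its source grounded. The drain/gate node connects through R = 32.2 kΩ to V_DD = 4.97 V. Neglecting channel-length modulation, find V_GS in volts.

With gate tied to drain, V_GS = V_DS ≥ V_GS − V_th, so the device is in saturation.
KCL at the drain: ½ k_n (V_GS − V_th)² = (V_DD − V_GS)/R.
Let x = V_GS − 1.2. Then 19.3 x² + x − 3.77 = 0, giving x = 0.417 V (positive root), so V_GS = 1.62 V.
I_D = (V_DD − V_GS)/R = (4.97 − 1.62) / 32.2 = 0.104 mA.

V_GS = 1.62 V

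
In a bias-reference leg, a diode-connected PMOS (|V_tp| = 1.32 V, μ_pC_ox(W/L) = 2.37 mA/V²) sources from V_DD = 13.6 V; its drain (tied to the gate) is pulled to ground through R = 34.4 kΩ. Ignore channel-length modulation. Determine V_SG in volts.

V_SG = 1.86 V

With gate tied to drain, V_SG = V_SD ≥ V_SG − |V_tp|, so the device is in saturation.
KCL at the drain: ½ k_p (V_SG − |V_tp|)² = (V_DD − V_SG)/R.
Let x = V_SG − 1.32. Then 40.8 x² + x − 12.28 = 0, giving x = 0.537 V (positive root), so V_SG = 1.86 V.
I_D = (V_DD − V_SG)/R = (13.6 − 1.86) / 34.4 = 0.341 mA.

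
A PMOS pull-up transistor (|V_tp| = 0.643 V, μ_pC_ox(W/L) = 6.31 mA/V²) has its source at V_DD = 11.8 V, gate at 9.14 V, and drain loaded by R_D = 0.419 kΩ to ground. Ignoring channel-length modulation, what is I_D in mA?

I_D = 12.8 mA

V_SG = V_DD − V_G = 11.8 − 9.14 = 2.66 V, so V_ov = 2.66 − 0.643 = 2.02 V.
Assume saturation: I_D = ½ k_p V_ov² = 0.5 × 6.31 × 2.02² = 12.8 mA, giving V_SD = V_DD − I_D R_D = 11.8 − 12.8 × 0.419 = 6.42 V.
V_SD = 6.42 V ≥ V_ov = 2.02 V, confirming saturation.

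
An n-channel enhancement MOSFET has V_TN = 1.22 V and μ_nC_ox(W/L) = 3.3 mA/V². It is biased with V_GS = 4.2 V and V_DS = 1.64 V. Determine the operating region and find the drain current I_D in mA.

Triode; I_D = 11.7 mA

V_ov = V_GS − V_TN = 4.2 − 1.22 = 2.98 V.
Since V_DS = 1.64 V < V_ov = 2.98 V, the device is in the triode region.
I_D = k_n [V_ov · V_DS − ½ V_DS²] = 3.3 × [2.98 × 1.64 − 0.5 × 1.64²] = 11.7 mA.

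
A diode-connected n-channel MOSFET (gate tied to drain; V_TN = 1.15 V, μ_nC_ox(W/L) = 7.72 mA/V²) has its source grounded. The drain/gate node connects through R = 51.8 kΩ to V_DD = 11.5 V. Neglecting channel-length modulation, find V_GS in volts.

V_GS = 1.38 V

With gate tied to drain, V_GS = V_DS ≥ V_GS − V_TN, so the device is in saturation.
KCL at the drain: ½ k_n (V_GS − V_TN)² = (V_DD − V_GS)/R.
Let x = V_GS − 1.15. Then 200 x² + x − 10.35 = 0, giving x = 0.225 V (positive root), so V_GS = 1.38 V.
I_D = (V_DD − V_GS)/R = (11.5 − 1.38) / 51.8 = 0.195 mA.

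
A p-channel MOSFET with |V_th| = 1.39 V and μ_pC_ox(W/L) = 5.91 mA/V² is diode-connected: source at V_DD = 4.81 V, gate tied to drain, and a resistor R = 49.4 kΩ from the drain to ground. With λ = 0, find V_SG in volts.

With gate tied to drain, V_SG = V_SD ≥ V_SG − |V_th|, so the device is in saturation.
KCL at the drain: ½ k_p (V_SG − |V_th|)² = (V_DD − V_SG)/R.
Let x = V_SG − 1.39. Then 146 x² + x − 3.42 = 0, giving x = 0.15 V (positive root), so V_SG = 1.54 V.
I_D = (V_DD − V_SG)/R = (4.81 − 1.54) / 49.4 = 0.0662 mA.

V_SG = 1.54 V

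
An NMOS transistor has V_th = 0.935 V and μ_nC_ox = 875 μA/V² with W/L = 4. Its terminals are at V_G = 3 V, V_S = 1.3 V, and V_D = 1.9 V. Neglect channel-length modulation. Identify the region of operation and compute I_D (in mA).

Triode; I_D = 0.976 mA

V_GS = V_G − V_S = 3 − 1.3 = 1.7 V; V_DS = V_D − V_S = 1.9 − 1.3 = 0.6 V.
k_n = μ_nC_ox · (W/L) = 3.5 mA/V².
V_ov = V_GS − V_th = 1.7 − 0.935 = 0.765 V.
Since V_DS = 0.6 V < V_ov = 0.765 V, the device is in the triode region.
I_D = k_n [V_ov · V_DS − ½ V_DS²] = 3.5 × [0.765 × 0.6 − 0.5 × 0.6²] = 0.976 mA.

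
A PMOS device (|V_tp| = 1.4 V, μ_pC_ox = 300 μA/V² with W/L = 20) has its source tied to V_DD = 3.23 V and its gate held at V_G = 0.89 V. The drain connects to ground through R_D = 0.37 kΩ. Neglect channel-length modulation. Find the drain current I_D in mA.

I_D = 2.65 mA

V_SG = V_DD − V_G = 3.23 − 0.89 = 2.34 V, so V_ov = 2.34 − 1.4 = 0.94 V.
k_p = μ_pC_ox · (W/L) = 6 mA/V².
Assume saturation: I_D = ½ k_p V_ov² = 0.5 × 6 × 0.94² = 2.65 mA, giving V_SD = V_DD − I_D R_D = 3.23 − 2.65 × 0.37 = 2.25 V.
V_SD = 2.25 V ≥ V_ov = 0.94 V, confirming saturation.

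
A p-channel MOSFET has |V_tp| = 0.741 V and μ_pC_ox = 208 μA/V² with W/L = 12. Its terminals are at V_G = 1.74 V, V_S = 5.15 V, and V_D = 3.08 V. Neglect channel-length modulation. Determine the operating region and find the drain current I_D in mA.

V_SG = V_S − V_G = 5.15 − 1.74 = 3.41 V; V_SD = V_S − V_D = 5.15 − 3.08 = 2.07 V.
k_p = μ_pC_ox · (W/L) = 2.496 mA/V².
V_ov = V_SG − |V_tp| = 3.41 − 0.741 = 2.67 V.
Since V_SD = 2.07 V < V_ov = 2.67 V, the device is in the triode region.
I_D = k_p [V_ov · V_SD − ½ V_SD²] = 2.496 × [2.67 × 2.07 − 0.5 × 2.07²] = 8.44 mA.

Triode; I_D = 8.44 mA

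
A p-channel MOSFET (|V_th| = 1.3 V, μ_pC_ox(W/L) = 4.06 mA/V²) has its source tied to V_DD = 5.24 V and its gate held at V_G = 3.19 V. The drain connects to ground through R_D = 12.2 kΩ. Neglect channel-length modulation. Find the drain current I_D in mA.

I_D = 0.417 mA

V_SG = V_DD − V_G = 5.24 − 3.19 = 2.05 V, so V_ov = 2.05 − 1.3 = 0.75 V.
Assume saturation: I_D = ½ k_p V_ov² = 0.5 × 4.06 × 0.75² = 1.14 mA, giving V_SD = V_DD − I_D R_D = 5.24 − 1.14 × 12.2 = -8.69 V.
But -8.69 V < V_ov = 0.75 V, so the device is actually in triode.
In triode I_D = k_p[V_ov V_SD − ½ V_SD²] and I_D = (V_DD − V_SD)/R_D. Equating: 24.8 V_SD² − 38.15 V_SD + 5.24 = 0, giving V_SD = 0.152 V (the root below V_ov).
I_D = (5.24 − 0.152) / 12.2 = 0.417 mA.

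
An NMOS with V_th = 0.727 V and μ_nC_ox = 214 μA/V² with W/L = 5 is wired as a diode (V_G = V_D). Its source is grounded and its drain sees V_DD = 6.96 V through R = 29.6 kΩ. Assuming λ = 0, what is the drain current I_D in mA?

With gate tied to drain, V_GS = V_DS ≥ V_GS − V_th, so the device is in saturation.
k_n = μ_nC_ox · (W/L) = 1.07 mA/V².
KCL at the drain: ½ k_n (V_GS − V_th)² = (V_DD − V_GS)/R.
Let x = V_GS − 0.727. Then 15.8 x² + x − 6.233 = 0, giving x = 0.597 V (positive root), so V_GS = 1.32 V.
I_D = (V_DD − V_GS)/R = (6.96 − 1.32) / 29.6 = 0.19 mA.

I_D = 0.190 mA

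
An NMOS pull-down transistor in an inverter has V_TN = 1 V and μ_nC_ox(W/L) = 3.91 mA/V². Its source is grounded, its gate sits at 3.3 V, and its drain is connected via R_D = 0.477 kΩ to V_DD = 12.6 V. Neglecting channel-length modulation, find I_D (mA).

I_D = 10.3 mA

V_GS = V_G = 3.3 V, so V_ov = 3.3 − 1 = 2.3 V.
Assume saturation: I_D = ½ k_n V_ov² = 0.5 × 3.91 × 2.3² = 10.3 mA, giving V_DS = V_DD − I_D R_D = 12.6 − 10.3 × 0.477 = 7.67 V.
V_DS = 7.67 V ≥ V_ov = 2.3 V, confirming saturation.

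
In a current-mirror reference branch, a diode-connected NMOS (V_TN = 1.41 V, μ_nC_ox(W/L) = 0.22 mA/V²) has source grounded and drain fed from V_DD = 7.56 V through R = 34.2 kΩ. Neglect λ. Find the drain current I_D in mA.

I_D = 0.146 mA

With gate tied to drain, V_GS = V_DS ≥ V_GS − V_TN, so the device is in saturation.
KCL at the drain: ½ k_n (V_GS − V_TN)² = (V_DD − V_GS)/R.
Let x = V_GS − 1.41. Then 3.76 x² + x − 6.15 = 0, giving x = 1.15 V (positive root), so V_GS = 2.56 V.
I_D = (V_DD − V_GS)/R = (7.56 − 2.56) / 34.2 = 0.146 mA.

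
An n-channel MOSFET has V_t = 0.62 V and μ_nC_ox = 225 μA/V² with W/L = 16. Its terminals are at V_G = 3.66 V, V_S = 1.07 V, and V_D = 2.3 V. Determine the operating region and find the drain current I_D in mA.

V_GS = V_G − V_S = 3.66 − 1.07 = 2.59 V; V_DS = V_D − V_S = 2.3 − 1.07 = 1.23 V.
k_n = μ_nC_ox · (W/L) = 3.6 mA/V².
V_ov = V_GS − V_t = 2.59 − 0.62 = 1.97 V.
Since V_DS = 1.23 V < V_ov = 1.97 V, the device is in the triode region.
I_D = k_n [V_ov · V_DS − ½ V_DS²] = 3.6 × [1.97 × 1.23 − 0.5 × 1.23²] = 6 mA.

Triode; I_D = 6.00 mA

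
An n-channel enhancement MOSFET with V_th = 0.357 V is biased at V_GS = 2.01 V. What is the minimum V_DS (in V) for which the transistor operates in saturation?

V_DS,sat = 1.65 V

The boundary between triode and saturation is V_DS = V_GS − V_th = V_ov.
V_ov = 2.01 − 0.357 = 1.65 V.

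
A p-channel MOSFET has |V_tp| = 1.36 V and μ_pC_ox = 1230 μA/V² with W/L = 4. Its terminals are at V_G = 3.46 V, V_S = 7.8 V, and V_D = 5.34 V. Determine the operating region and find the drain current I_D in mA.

V_SG = V_S − V_G = 7.8 − 3.46 = 4.34 V; V_SD = V_S − V_D = 7.8 − 5.34 = 2.46 V.
k_p = μ_pC_ox · (W/L) = 4.92 mA/V².
V_ov = V_SG − |V_tp| = 4.34 − 1.36 = 2.98 V.
Since V_SD = 2.46 V < V_ov = 2.98 V, the device is in the triode region.
I_D = k_p [V_ov · V_SD − ½ V_SD²] = 4.92 × [2.98 × 2.46 − 0.5 × 2.46²] = 21.2 mA.

Triode; I_D = 21.2 mA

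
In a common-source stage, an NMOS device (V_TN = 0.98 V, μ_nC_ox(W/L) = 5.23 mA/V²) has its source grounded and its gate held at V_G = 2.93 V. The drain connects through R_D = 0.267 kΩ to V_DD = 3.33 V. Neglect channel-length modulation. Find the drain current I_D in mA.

V_GS = V_G = 2.93 V, so V_ov = 2.93 − 0.98 = 1.95 V.
Assume saturation: I_D = ½ k_n V_ov² = 0.5 × 5.23 × 1.95² = 9.94 mA, giving V_DS = V_DD − I_D R_D = 3.33 − 9.94 × 0.267 = 0.675 V.
But 0.675 V < V_ov = 1.95 V, so the device is actually in triode.
In triode I_D = k_n[V_ov V_DS − ½ V_DS²] and I_D = (V_DD − V_DS)/R_D. Equating: 0.698 V_DS² − 3.723 V_DS + 3.33 = 0, giving V_DS = 1.14 V (the root below V_ov).
I_D = (3.33 − 1.14) / 0.267 = 8.21 mA.

I_D = 8.21 mA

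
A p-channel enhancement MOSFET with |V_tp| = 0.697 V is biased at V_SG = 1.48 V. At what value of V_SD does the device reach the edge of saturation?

V_SD,sat = 0.783 V

The boundary between triode and saturation is V_SD = V_SG − |V_tp| = V_ov.
V_ov = 1.48 − 0.697 = 0.783 V.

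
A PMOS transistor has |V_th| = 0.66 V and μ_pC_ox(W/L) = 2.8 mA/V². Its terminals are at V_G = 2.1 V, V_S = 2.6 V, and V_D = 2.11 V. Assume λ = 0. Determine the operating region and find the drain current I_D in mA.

Cutoff; I_D = 0 mA

V_SG = V_S − V_G = 2.6 − 2.1 = 0.5 V; V_SD = V_S − V_D = 2.6 − 2.11 = 0.49 V.
V_SG = 0.5 V < |V_th| = 0.66 V, so the transistor is in cutoff.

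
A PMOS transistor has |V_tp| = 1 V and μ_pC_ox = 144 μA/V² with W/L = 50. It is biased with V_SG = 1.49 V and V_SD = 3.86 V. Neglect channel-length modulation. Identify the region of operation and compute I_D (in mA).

k_p = μ_pC_ox · (W/L) = 7.2 mA/V².
V_ov = V_SG − |V_tp| = 1.49 − 1 = 0.49 V.
Since V_SD = 3.86 V ≥ V_ov = 0.49 V, the device is in saturation.
I_D = ½ k_p V_ov² = 0.5 × 7.2 × 0.49² = 0.864 mA.

Saturation; I_D = 0.864 mA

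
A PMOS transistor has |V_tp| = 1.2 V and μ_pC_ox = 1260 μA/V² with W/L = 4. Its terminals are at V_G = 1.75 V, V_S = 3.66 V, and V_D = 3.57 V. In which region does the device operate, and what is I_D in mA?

Triode; I_D = 0.302 mA

V_SG = V_S − V_G = 3.66 − 1.75 = 1.91 V; V_SD = V_S − V_D = 3.66 − 3.57 = 0.09 V.
k_p = μ_pC_ox · (W/L) = 5.04 mA/V².
V_ov = V_SG − |V_tp| = 1.91 − 1.2 = 0.71 V.
Since V_SD = 0.09 V < V_ov = 0.71 V, the device is in the triode region.
I_D = k_p [V_ov · V_SD − ½ V_SD²] = 5.04 × [0.71 × 0.09 − 0.5 × 0.09²] = 0.302 mA.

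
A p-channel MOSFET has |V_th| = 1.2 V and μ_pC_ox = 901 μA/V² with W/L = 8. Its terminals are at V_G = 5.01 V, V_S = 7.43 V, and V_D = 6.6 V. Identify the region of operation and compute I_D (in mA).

V_SG = V_S − V_G = 7.43 − 5.01 = 2.42 V; V_SD = V_S − V_D = 7.43 − 6.6 = 0.83 V.
k_p = μ_pC_ox · (W/L) = 7.208 mA/V².
V_ov = V_SG − |V_th| = 2.42 − 1.2 = 1.22 V.
Since V_SD = 0.83 V < V_ov = 1.22 V, the device is in the triode region.
I_D = k_p [V_ov · V_SD − ½ V_SD²] = 7.208 × [1.22 × 0.83 − 0.5 × 0.83²] = 4.82 mA.

Triode; I_D = 4.82 mA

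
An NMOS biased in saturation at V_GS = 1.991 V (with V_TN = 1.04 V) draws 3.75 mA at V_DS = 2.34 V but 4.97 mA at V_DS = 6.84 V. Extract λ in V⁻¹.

λ = 0.0870 V⁻¹

With V_GS fixed, I_D ∝ (1 + λ V_DS) in saturation, so I_D2/I_D1 = (1 + λ V_DS2)/(1 + λ V_DS1).
4.97/3.75 = 1.325 = (1 + 6.84 λ)/(1 + 2.34 λ).
Solving: λ (I_D1 V_DS2 − I_D2 V_DS1) = I_D2 − I_D1, so λ = (4.97 − 3.75) / (3.75 × 6.84 − 4.97 × 2.34) = 1.22 / 14 = 0.087 V⁻¹.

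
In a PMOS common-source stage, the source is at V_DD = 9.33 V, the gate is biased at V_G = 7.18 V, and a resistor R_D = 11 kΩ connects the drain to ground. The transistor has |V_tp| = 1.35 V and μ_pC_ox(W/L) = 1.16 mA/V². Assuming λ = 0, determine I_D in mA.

V_SG = V_DD − V_G = 9.33 − 7.18 = 2.15 V, so V_ov = 2.15 − 1.35 = 0.8 V.
Assume saturation: I_D = ½ k_p V_ov² = 0.5 × 1.16 × 0.8² = 0.371 mA, giving V_SD = V_DD − I_D R_D = 9.33 − 0.371 × 11 = 5.25 V.
V_SD = 5.25 V ≥ V_ov = 0.8 V, confirming saturation.

I_D = 0.371 mA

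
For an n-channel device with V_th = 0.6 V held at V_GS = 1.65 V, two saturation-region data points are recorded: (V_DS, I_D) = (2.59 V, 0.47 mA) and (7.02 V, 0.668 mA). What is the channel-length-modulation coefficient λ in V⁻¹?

With V_GS fixed, I_D ∝ (1 + λ V_DS) in saturation, so I_D2/I_D1 = (1 + λ V_DS2)/(1 + λ V_DS1).
0.668/0.47 = 1.421 = (1 + 7.02 λ)/(1 + 2.59 λ).
Solving: λ (I_D1 V_DS2 − I_D2 V_DS1) = I_D2 − I_D1, so λ = (0.668 − 0.47) / (0.47 × 7.02 − 0.668 × 2.59) = 0.198 / 1.57 = 0.126 V⁻¹.

λ = 0.126 V⁻¹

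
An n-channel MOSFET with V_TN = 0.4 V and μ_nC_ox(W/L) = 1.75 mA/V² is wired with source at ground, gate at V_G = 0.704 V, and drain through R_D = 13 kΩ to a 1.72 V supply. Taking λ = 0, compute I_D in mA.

I_D = 0.0809 mA

V_GS = V_G = 0.704 V, so V_ov = 0.704 − 0.4 = 0.304 V.
Assume saturation: I_D = ½ k_n V_ov² = 0.5 × 1.75 × 0.304² = 0.0809 mA, giving V_DS = V_DD − I_D R_D = 1.72 − 0.0809 × 13 = 0.669 V.
V_DS = 0.669 V ≥ V_ov = 0.304 V, confirming saturation.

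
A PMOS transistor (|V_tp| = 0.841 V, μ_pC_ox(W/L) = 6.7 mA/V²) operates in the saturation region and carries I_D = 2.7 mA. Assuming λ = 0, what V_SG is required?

V_SG = 1.74 V

In saturation I_D = ½ k_p (V_SG − |V_tp|)², so V_SG − |V_tp| = √(2 I_D / k_p) = √(2 × 2.7 / 6.7) = 0.898 V.
V_SG = 0.841 + 0.898 = 1.74 V.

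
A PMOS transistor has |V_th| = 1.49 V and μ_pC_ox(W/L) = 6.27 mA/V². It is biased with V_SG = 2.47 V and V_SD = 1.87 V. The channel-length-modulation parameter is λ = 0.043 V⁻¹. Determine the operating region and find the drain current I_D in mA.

V_ov = V_SG − |V_th| = 2.47 − 1.49 = 0.98 V.
Since V_SD = 1.87 V ≥ V_ov = 0.98 V, the device is in saturation.
I_D = ½ k_p V_ov² (1 + λ V_SD) = 0.5 × 6.27 × 0.98² × (1 + 0.043 × 1.87) = 3.25 mA.

Saturation; I_D = 3.25 mA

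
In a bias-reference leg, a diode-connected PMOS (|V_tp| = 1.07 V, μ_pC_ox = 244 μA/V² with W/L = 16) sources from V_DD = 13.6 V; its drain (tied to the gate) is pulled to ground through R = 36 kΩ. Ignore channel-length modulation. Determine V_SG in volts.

With gate tied to drain, V_SG = V_SD ≥ V_SG − |V_tp|, so the device is in saturation.
k_p = μ_pC_ox · (W/L) = 3.904 mA/V².
KCL at the drain: ½ k_p (V_SG − |V_tp|)² = (V_DD − V_SG)/R.
Let x = V_SG − 1.07. Then 70.3 x² + x − 12.53 = 0, giving x = 0.415 V (positive root), so V_SG = 1.49 V.
I_D = (V_DD − V_SG)/R = (13.6 − 1.49) / 36 = 0.337 mA.

V_SG = 1.49 V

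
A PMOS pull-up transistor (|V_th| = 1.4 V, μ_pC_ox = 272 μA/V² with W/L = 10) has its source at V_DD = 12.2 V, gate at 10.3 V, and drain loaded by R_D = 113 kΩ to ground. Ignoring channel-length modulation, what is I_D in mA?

V_SG = V_DD − V_G = 12.2 − 10.3 = 1.9 V, so V_ov = 1.9 − 1.4 = 0.5 V.
k_p = μ_pC_ox · (W/L) = 2.72 mA/V².
Assume saturation: I_D = ½ k_p V_ov² = 0.5 × 2.72 × 0.5² = 0.34 mA, giving V_SD = V_DD − I_D R_D = 12.2 − 0.34 × 113 = -26.2 V.
But -26.2 V < V_ov = 0.5 V, so the device is actually in triode.
In triode I_D = k_p[V_ov V_SD − ½ V_SD²] and I_D = (V_DD − V_SD)/R_D. Equating: 154 V_SD² − 154.7 V_SD + 12.2 = 0, giving V_SD = 0.0863 V (the root below V_ov).
I_D = (12.2 − 0.0863) / 113 = 0.107 mA.

I_D = 0.107 mA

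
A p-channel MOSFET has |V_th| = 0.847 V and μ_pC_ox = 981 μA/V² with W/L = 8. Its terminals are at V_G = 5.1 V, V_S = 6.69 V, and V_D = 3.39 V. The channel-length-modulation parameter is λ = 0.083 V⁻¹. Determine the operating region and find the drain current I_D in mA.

Saturation; I_D = 2.76 mA

V_SG = V_S − V_G = 6.69 − 5.1 = 1.59 V; V_SD = V_S − V_D = 6.69 − 3.39 = 3.3 V.
k_p = μ_pC_ox · (W/L) = 7.848 mA/V².
V_ov = V_SG − |V_th| = 1.59 − 0.847 = 0.743 V.
Since V_SD = 3.3 V ≥ V_ov = 0.743 V, the device is in saturation.
I_D = ½ k_p V_ov² (1 + λ V_SD) = 0.5 × 7.848 × 0.743² × (1 + 0.083 × 3.3) = 2.76 mA.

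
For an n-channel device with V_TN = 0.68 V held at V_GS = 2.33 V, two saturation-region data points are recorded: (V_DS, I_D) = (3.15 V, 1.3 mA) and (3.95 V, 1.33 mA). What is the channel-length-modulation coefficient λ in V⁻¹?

λ = 0.0317 V⁻¹

With V_GS fixed, I_D ∝ (1 + λ V_DS) in saturation, so I_D2/I_D1 = (1 + λ V_DS2)/(1 + λ V_DS1).
1.33/1.3 = 1.023 = (1 + 3.95 λ)/(1 + 3.15 λ).
Solving: λ (I_D1 V_DS2 − I_D2 V_DS1) = I_D2 − I_D1, so λ = (1.33 − 1.3) / (1.3 × 3.95 − 1.33 × 3.15) = 0.03 / 0.946 = 0.0317 V⁻¹.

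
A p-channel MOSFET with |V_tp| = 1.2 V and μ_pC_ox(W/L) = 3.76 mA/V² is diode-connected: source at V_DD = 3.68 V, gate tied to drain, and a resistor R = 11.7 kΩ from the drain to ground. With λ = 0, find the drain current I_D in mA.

I_D = 0.185 mA

With gate tied to drain, V_SG = V_SD ≥ V_SG − |V_tp|, so the device is in saturation.
KCL at the drain: ½ k_p (V_SG − |V_tp|)² = (V_DD − V_SG)/R.
Let x = V_SG − 1.2. Then 22 x² + x − 2.48 = 0, giving x = 0.314 V (positive root), so V_SG = 1.51 V.
I_D = (V_DD − V_SG)/R = (3.68 − 1.51) / 11.7 = 0.185 mA.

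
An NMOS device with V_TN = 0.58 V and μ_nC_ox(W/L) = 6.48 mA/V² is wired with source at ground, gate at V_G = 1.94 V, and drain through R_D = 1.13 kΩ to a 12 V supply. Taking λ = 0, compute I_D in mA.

V_GS = V_G = 1.94 V, so V_ov = 1.94 − 0.58 = 1.36 V.
Assume saturation: I_D = ½ k_n V_ov² = 0.5 × 6.48 × 1.36² = 5.99 mA, giving V_DS = V_DD − I_D R_D = 12 − 5.99 × 1.13 = 5.23 V.
V_DS = 5.23 V ≥ V_ov = 1.36 V, confirming saturation.

I_D = 5.99 mA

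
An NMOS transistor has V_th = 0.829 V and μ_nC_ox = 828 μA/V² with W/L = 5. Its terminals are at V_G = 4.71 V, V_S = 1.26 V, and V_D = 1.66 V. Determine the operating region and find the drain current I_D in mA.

V_GS = V_G − V_S = 4.71 − 1.26 = 3.45 V; V_DS = V_D − V_S = 1.66 − 1.26 = 0.4 V.
k_n = μ_nC_ox · (W/L) = 4.14 mA/V².
V_ov = V_GS − V_th = 3.45 − 0.829 = 2.62 V.
Since V_DS = 0.4 V < V_ov = 2.62 V, the device is in the triode region.
I_D = k_n [V_ov · V_DS − ½ V_DS²] = 4.14 × [2.62 × 0.4 − 0.5 × 0.4²] = 4.01 mA.

Triode; I_D = 4.01 mA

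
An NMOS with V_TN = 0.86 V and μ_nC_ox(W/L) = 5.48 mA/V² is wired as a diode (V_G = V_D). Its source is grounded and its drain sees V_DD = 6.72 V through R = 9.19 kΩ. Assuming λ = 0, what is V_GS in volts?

With gate tied to drain, V_GS = V_DS ≥ V_GS − V_TN, so the device is in saturation.
KCL at the drain: ½ k_n (V_GS − V_TN)² = (V_DD − V_GS)/R.
Let x = V_GS − 0.86. Then 25.2 x² + x − 5.86 = 0, giving x = 0.463 V (positive root), so V_GS = 1.32 V.
I_D = (V_DD − V_GS)/R = (6.72 − 1.32) / 9.19 = 0.587 mA.

V_GS = 1.32 V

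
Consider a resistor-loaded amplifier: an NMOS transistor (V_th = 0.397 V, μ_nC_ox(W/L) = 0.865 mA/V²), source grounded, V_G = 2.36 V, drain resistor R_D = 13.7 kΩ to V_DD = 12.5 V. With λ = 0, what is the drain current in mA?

V_GS = V_G = 2.36 V, so V_ov = 2.36 − 0.397 = 1.96 V.
Assume saturation: I_D = ½ k_n V_ov² = 0.5 × 0.865 × 1.96² = 1.67 mA, giving V_DS = V_DD − I_D R_D = 12.5 − 1.67 × 13.7 = -10.3 V.
But -10.3 V < V_ov = 1.96 V, so the device is actually in triode.
In triode I_D = k_n[V_ov V_DS − ½ V_DS²] and I_D = (V_DD − V_DS)/R_D. Equating: 5.93 V_DS² − 24.26 V_DS + 12.5 = 0, giving V_DS = 0.604 V (the root below V_ov).
I_D = (12.5 − 0.604) / 13.7 = 0.868 mA.

I_D = 0.868 mA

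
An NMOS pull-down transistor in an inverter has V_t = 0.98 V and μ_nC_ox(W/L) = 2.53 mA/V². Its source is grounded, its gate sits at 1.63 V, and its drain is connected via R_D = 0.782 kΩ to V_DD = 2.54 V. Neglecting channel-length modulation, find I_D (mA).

V_GS = V_G = 1.63 V, so V_ov = 1.63 − 0.98 = 0.65 V.
Assume saturation: I_D = ½ k_n V_ov² = 0.5 × 2.53 × 0.65² = 0.534 mA, giving V_DS = V_DD − I_D R_D = 2.54 − 0.534 × 0.782 = 2.12 V.
V_DS = 2.12 V ≥ V_ov = 0.65 V, confirming saturation.

I_D = 0.534 mA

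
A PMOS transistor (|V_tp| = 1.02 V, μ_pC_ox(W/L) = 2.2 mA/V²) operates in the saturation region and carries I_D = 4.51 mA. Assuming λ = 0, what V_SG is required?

In saturation I_D = ½ k_p (V_SG − |V_tp|)², so V_SG − |V_tp| = √(2 I_D / k_p) = √(2 × 4.51 / 2.2) = 2.02 V.
V_SG = 1.02 + 2.02 = 3.04 V.

V_SG = 3.04 V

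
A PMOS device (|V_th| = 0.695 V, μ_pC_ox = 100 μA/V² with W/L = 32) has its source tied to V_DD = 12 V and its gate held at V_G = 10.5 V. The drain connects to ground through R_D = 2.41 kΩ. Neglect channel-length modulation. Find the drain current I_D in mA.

V_SG = V_DD − V_G = 12 − 10.5 = 1.5 V, so V_ov = 1.5 − 0.695 = 0.805 V.
k_p = μ_pC_ox · (W/L) = 3.2 mA/V².
Assume saturation: I_D = ½ k_p V_ov² = 0.5 × 3.2 × 0.805² = 1.04 mA, giving V_SD = V_DD − I_D R_D = 12 − 1.04 × 2.41 = 9.5 V.
V_SD = 9.5 V ≥ V_ov = 0.805 V, confirming saturation.

I_D = 1.04 mA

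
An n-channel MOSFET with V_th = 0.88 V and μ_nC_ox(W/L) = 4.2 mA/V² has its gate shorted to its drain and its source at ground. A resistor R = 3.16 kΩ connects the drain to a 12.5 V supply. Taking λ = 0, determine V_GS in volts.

V_GS = 2.13 V

With gate tied to drain, V_GS = V_DS ≥ V_GS − V_th, so the device is in saturation.
KCL at the drain: ½ k_n (V_GS − V_th)² = (V_DD − V_GS)/R.
Let x = V_GS − 0.88. Then 6.64 x² + x − 11.62 = 0, giving x = 1.25 V (positive root), so V_GS = 2.13 V.
I_D = (V_DD − V_GS)/R = (12.5 − 2.13) / 3.16 = 3.28 mA.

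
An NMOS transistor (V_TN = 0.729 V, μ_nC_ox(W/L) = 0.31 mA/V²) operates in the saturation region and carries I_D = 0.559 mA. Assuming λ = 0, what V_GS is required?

In saturation I_D = ½ k_n (V_GS − V_TN)², so V_GS − V_TN = √(2 I_D / k_n) = √(2 × 0.559 / 0.31) = 1.9 V.
V_GS = 0.729 + 1.9 = 2.63 V.

V_GS = 2.63 V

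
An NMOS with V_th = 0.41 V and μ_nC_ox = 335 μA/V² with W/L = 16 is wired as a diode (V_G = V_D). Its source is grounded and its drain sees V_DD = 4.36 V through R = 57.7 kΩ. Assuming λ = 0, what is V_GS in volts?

With gate tied to drain, V_GS = V_DS ≥ V_GS − V_th, so the device is in saturation.
k_n = μ_nC_ox · (W/L) = 5.36 mA/V².
KCL at the drain: ½ k_n (V_GS − V_th)² = (V_DD − V_GS)/R.
Let x = V_GS − 0.41. Then 155 x² + x − 3.95 = 0, giving x = 0.157 V (positive root), so V_GS = 0.567 V.
I_D = (V_DD − V_GS)/R = (4.36 − 0.567) / 57.7 = 0.0657 mA.

V_GS = 0.567 V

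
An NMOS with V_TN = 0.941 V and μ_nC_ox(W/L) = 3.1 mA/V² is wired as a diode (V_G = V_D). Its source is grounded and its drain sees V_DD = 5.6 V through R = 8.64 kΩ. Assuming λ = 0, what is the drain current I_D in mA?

With gate tied to drain, V_GS = V_DS ≥ V_GS − V_TN, so the device is in saturation.
KCL at the drain: ½ k_n (V_GS − V_TN)² = (V_DD − V_GS)/R.
Let x = V_GS − 0.941. Then 13.4 x² + x − 4.659 = 0, giving x = 0.554 V (positive root), so V_GS = 1.49 V.
I_D = (V_DD − V_GS)/R = (5.6 − 1.49) / 8.64 = 0.475 mA.

I_D = 0.475 mA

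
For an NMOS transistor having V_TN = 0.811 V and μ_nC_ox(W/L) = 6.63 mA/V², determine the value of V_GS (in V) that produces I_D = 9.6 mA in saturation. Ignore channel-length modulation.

V_GS = 2.51 V

In saturation I_D = ½ k_n (V_GS − V_TN)², so V_GS − V_TN = √(2 I_D / k_n) = √(2 × 9.6 / 6.63) = 1.7 V.
V_GS = 0.811 + 1.7 = 2.51 V.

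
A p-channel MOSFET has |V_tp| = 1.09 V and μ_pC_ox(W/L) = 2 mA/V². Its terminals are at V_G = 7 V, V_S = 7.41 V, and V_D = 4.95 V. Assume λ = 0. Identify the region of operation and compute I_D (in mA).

V_SG = V_S − V_G = 7.41 − 7 = 0.41 V; V_SD = V_S − V_D = 7.41 − 4.95 = 2.46 V.
V_SG = 0.41 V < |V_tp| = 1.09 V, so the transistor is in cutoff.

Cutoff; I_D = 0 mA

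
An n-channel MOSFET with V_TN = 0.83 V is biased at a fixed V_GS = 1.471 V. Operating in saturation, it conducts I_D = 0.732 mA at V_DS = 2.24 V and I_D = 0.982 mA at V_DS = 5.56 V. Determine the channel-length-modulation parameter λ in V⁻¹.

With V_GS fixed, I_D ∝ (1 + λ V_DS) in saturation, so I_D2/I_D1 = (1 + λ V_DS2)/(1 + λ V_DS1).
0.982/0.732 = 1.342 = (1 + 5.56 λ)/(1 + 2.24 λ).
Solving: λ (I_D1 V_DS2 − I_D2 V_DS1) = I_D2 − I_D1, so λ = (0.982 − 0.732) / (0.732 × 5.56 − 0.982 × 2.24) = 0.25 / 1.87 = 0.134 V⁻¹.

λ = 0.134 V⁻¹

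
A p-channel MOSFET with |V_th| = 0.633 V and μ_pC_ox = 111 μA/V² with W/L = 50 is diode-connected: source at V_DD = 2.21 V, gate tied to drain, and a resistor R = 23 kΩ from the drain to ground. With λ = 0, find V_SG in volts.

With gate tied to drain, V_SG = V_SD ≥ V_SG − |V_th|, so the device is in saturation.
k_p = μ_pC_ox · (W/L) = 5.55 mA/V².
KCL at the drain: ½ k_p (V_SG − |V_th|)² = (V_DD − V_SG)/R.
Let x = V_SG − 0.633. Then 63.8 x² + x − 1.577 = 0, giving x = 0.15 V (positive root), so V_SG = 0.783 V.
I_D = (V_DD − V_SG)/R = (2.21 − 0.783) / 23 = 0.0621 mA.

V_SG = 0.783 V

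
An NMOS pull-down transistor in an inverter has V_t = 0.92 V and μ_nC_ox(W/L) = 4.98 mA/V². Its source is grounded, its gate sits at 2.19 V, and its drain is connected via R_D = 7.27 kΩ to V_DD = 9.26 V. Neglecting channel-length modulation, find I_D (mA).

I_D = 1.24 mA

V_GS = V_G = 2.19 V, so V_ov = 2.19 − 0.92 = 1.27 V.
Assume saturation: I_D = ½ k_n V_ov² = 0.5 × 4.98 × 1.27² = 4.02 mA, giving V_DS = V_DD − I_D R_D = 9.26 − 4.02 × 7.27 = -19.9 V.
But -19.9 V < V_ov = 1.27 V, so the device is actually in triode.
In triode I_D = k_n[V_ov V_DS − ½ V_DS²] and I_D = (V_DD − V_DS)/R_D. Equating: 18.1 V_DS² − 46.98 V_DS + 9.26 = 0, giving V_DS = 0.215 V (the root below V_ov).
I_D = (9.26 − 0.215) / 7.27 = 1.24 mA.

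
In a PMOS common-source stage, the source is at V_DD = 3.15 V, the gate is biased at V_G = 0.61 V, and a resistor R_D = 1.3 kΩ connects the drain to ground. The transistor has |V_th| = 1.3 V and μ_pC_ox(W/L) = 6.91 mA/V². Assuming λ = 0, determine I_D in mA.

I_D = 2.20 mA

V_SG = V_DD − V_G = 3.15 − 0.61 = 2.54 V, so V_ov = 2.54 − 1.3 = 1.24 V.
Assume saturation: I_D = ½ k_p V_ov² = 0.5 × 6.91 × 1.24² = 5.31 mA, giving V_SD = V_DD − I_D R_D = 3.15 − 5.31 × 1.3 = -3.76 V.
But -3.76 V < V_ov = 1.24 V, so the device is actually in triode.
In triode I_D = k_p[V_ov V_SD − ½ V_SD²] and I_D = (V_DD − V_SD)/R_D. Equating: 4.49 V_SD² − 12.14 V_SD + 3.15 = 0, giving V_SD = 0.291 V (the root below V_ov).
I_D = (3.15 − 0.291) / 1.3 = 2.2 mA.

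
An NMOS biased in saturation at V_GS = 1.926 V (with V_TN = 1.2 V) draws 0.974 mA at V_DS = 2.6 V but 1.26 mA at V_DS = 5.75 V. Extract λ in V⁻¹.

λ = 0.123 V⁻¹

With V_GS fixed, I_D ∝ (1 + λ V_DS) in saturation, so I_D2/I_D1 = (1 + λ V_DS2)/(1 + λ V_DS1).
1.26/0.974 = 1.294 = (1 + 5.75 λ)/(1 + 2.6 λ).
Solving: λ (I_D1 V_DS2 − I_D2 V_DS1) = I_D2 − I_D1, so λ = (1.26 − 0.974) / (0.974 × 5.75 − 1.26 × 2.6) = 0.286 / 2.32 = 0.123 V⁻¹.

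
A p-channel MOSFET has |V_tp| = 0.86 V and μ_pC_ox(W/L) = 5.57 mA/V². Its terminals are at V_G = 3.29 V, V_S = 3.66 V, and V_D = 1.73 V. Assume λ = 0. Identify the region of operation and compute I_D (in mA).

Cutoff; I_D = 0 mA

V_SG = V_S − V_G = 3.66 − 3.29 = 0.37 V; V_SD = V_S − V_D = 3.66 − 1.73 = 1.93 V.
V_SG = 0.37 V < |V_tp| = 0.86 V, so the transistor is in cutoff.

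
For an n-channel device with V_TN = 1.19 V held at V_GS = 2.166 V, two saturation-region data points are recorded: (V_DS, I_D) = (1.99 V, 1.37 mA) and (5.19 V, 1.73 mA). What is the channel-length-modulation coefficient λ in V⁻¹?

With V_GS fixed, I_D ∝ (1 + λ V_DS) in saturation, so I_D2/I_D1 = (1 + λ V_DS2)/(1 + λ V_DS1).
1.73/1.37 = 1.263 = (1 + 5.19 λ)/(1 + 1.99 λ).
Solving: λ (I_D1 V_DS2 − I_D2 V_DS1) = I_D2 − I_D1, so λ = (1.73 − 1.37) / (1.37 × 5.19 − 1.73 × 1.99) = 0.36 / 3.67 = 0.0982 V⁻¹.

λ = 0.0982 V⁻¹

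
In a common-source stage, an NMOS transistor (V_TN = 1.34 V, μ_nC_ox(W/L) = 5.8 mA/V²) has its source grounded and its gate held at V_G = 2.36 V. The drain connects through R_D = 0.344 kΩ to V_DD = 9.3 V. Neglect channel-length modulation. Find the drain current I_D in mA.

V_GS = V_G = 2.36 V, so V_ov = 2.36 − 1.34 = 1.02 V.
Assume saturation: I_D = ½ k_n V_ov² = 0.5 × 5.8 × 1.02² = 3.02 mA, giving V_DS = V_DD − I_D R_D = 9.3 − 3.02 × 0.344 = 8.26 V.
V_DS = 8.26 V ≥ V_ov = 1.02 V, confirming saturation.

I_D = 3.02 mA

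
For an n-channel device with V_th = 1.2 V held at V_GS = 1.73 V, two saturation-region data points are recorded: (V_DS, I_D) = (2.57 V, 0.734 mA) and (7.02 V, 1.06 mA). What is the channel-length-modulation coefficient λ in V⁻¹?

With V_GS fixed, I_D ∝ (1 + λ V_DS) in saturation, so I_D2/I_D1 = (1 + λ V_DS2)/(1 + λ V_DS1).
1.06/0.734 = 1.444 = (1 + 7.02 λ)/(1 + 2.57 λ).
Solving: λ (I_D1 V_DS2 − I_D2 V_DS1) = I_D2 − I_D1, so λ = (1.06 − 0.734) / (0.734 × 7.02 − 1.06 × 2.57) = 0.326 / 2.43 = 0.134 V⁻¹.

λ = 0.134 V⁻¹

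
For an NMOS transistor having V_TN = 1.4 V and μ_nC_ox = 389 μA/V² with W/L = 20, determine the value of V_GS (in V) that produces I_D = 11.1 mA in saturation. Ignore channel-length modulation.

V_GS = 3.09 V

k_n = μ_nC_ox · (W/L) = 7.78 mA/V².
In saturation I_D = ½ k_n (V_GS − V_TN)², so V_GS − V_TN = √(2 I_D / k_n) = √(2 × 11.1 / 7.78) = 1.69 V.
V_GS = 1.4 + 1.69 = 3.09 V.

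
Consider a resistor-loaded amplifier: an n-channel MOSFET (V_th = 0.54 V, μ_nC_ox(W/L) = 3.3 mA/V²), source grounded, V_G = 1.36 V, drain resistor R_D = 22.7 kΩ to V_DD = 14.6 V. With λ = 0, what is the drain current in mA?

I_D = 0.631 mA

V_GS = V_G = 1.36 V, so V_ov = 1.36 − 0.54 = 0.82 V.
Assume saturation: I_D = ½ k_n V_ov² = 0.5 × 3.3 × 0.82² = 1.11 mA, giving V_DS = V_DD − I_D R_D = 14.6 − 1.11 × 22.7 = -10.6 V.
But -10.6 V < V_ov = 0.82 V, so the device is actually in triode.
In triode I_D = k_n[V_ov V_DS − ½ V_DS²] and I_D = (V_DD − V_DS)/R_D. Equating: 37.5 V_DS² − 62.43 V_DS + 14.6 = 0, giving V_DS = 0.281 V (the root below V_ov).
I_D = (14.6 − 0.281) / 22.7 = 0.631 mA.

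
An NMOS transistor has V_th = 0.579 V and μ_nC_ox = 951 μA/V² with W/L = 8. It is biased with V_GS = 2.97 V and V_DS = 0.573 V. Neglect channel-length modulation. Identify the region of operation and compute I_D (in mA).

Triode; I_D = 9.17 mA

k_n = μ_nC_ox · (W/L) = 7.608 mA/V².
V_ov = V_GS − V_th = 2.97 − 0.579 = 2.39 V.
Since V_DS = 0.573 V < V_ov = 2.39 V, the device is in the triode region.
I_D = k_n [V_ov · V_DS − ½ V_DS²] = 7.608 × [2.39 × 0.573 − 0.5 × 0.573²] = 9.17 mA.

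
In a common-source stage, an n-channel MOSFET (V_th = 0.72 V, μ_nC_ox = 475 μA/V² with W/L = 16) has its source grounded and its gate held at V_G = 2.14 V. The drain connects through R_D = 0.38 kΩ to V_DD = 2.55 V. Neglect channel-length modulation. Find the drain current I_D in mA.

I_D = 5.12 mA

V_GS = V_G = 2.14 V, so V_ov = 2.14 − 0.72 = 1.42 V.
k_n = μ_nC_ox · (W/L) = 7.6 mA/V².
Assume saturation: I_D = ½ k_n V_ov² = 0.5 × 7.6 × 1.42² = 7.66 mA, giving V_DS = V_DD − I_D R_D = 2.55 − 7.66 × 0.38 = -0.362 V.
But -0.362 V < V_ov = 1.42 V, so the device is actually in triode.
In triode I_D = k_n[V_ov V_DS − ½ V_DS²] and I_D = (V_DD − V_DS)/R_D. Equating: 1.44 V_DS² − 5.101 V_DS + 2.55 = 0, giving V_DS = 0.603 V (the root below V_ov).
I_D = (2.55 − 0.603) / 0.38 = 5.12 mA.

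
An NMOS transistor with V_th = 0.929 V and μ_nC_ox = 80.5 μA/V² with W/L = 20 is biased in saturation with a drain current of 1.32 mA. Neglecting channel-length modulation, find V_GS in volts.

V_GS = 2.21 V

k_n = μ_nC_ox · (W/L) = 1.61 mA/V².
In saturation I_D = ½ k_n (V_GS − V_th)², so V_GS − V_th = √(2 I_D / k_n) = √(2 × 1.32 / 1.61) = 1.28 V.
V_GS = 0.929 + 1.28 = 2.21 V.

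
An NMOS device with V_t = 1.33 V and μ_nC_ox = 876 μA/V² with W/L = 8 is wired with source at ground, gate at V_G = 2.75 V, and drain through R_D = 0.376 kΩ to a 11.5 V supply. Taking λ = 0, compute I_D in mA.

I_D = 7.07 mA

V_GS = V_G = 2.75 V, so V_ov = 2.75 − 1.33 = 1.42 V.
k_n = μ_nC_ox · (W/L) = 7.008 mA/V².
Assume saturation: I_D = ½ k_n V_ov² = 0.5 × 7.008 × 1.42² = 7.07 mA, giving V_DS = V_DD − I_D R_D = 11.5 − 7.07 × 0.376 = 8.84 V.
V_DS = 8.84 V ≥ V_ov = 1.42 V, confirming saturation.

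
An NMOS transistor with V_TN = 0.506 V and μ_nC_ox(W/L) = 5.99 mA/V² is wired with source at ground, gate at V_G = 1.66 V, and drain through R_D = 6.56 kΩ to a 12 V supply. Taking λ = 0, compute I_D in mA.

I_D = 1.78 mA

V_GS = V_G = 1.66 V, so V_ov = 1.66 − 0.506 = 1.15 V.
Assume saturation: I_D = ½ k_n V_ov² = 0.5 × 5.99 × 1.15² = 3.99 mA, giving V_DS = V_DD − I_D R_D = 12 − 3.99 × 6.56 = -14.2 V.
But -14.2 V < V_ov = 1.15 V, so the device is actually in triode.
In triode I_D = k_n[V_ov V_DS − ½ V_DS²] and I_D = (V_DD − V_DS)/R_D. Equating: 19.6 V_DS² − 46.35 V_DS + 12 = 0, giving V_DS = 0.296 V (the root below V_ov).
I_D = (12 − 0.296) / 6.56 = 1.78 mA.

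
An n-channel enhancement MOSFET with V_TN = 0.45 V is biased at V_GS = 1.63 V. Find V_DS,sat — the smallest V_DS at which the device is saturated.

V_DS,sat = 1.18 V

The boundary between triode and saturation is V_DS = V_GS − V_TN = V_ov.
V_ov = 1.63 − 0.45 = 1.18 V.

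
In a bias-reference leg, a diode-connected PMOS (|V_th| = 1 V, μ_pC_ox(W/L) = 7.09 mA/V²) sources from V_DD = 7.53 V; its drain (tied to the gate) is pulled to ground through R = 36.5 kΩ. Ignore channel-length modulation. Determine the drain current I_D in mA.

I_D = 0.173 mA

With gate tied to drain, V_SG = V_SD ≥ V_SG − |V_th|, so the device is in saturation.
KCL at the drain: ½ k_p (V_SG − |V_th|)² = (V_DD − V_SG)/R.
Let x = V_SG − 1. Then 129 x² + x − 6.53 = 0, giving x = 0.221 V (positive root), so V_SG = 1.22 V.
I_D = (V_DD − V_SG)/R = (7.53 − 1.22) / 36.5 = 0.173 mA.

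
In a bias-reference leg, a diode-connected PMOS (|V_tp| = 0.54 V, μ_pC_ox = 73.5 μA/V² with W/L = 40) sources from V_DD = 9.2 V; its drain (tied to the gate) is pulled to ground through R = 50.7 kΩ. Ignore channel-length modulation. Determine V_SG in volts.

With gate tied to drain, V_SG = V_SD ≥ V_SG − |V_tp|, so the device is in saturation.
k_p = μ_pC_ox · (W/L) = 2.94 mA/V².
KCL at the drain: ½ k_p (V_SG − |V_tp|)² = (V_DD − V_SG)/R.
Let x = V_SG − 0.54. Then 74.5 x² + x − 8.66 = 0, giving x = 0.334 V (positive root), so V_SG = 0.874 V.
I_D = (V_DD − V_SG)/R = (9.2 − 0.874) / 50.7 = 0.164 mA.

V_SG = 0.874 V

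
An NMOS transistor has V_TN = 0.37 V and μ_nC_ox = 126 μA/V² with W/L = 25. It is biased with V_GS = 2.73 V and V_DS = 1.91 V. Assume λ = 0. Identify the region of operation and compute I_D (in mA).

k_n = μ_nC_ox · (W/L) = 3.15 mA/V².
V_ov = V_GS − V_TN = 2.73 − 0.37 = 2.36 V.
Since V_DS = 1.91 V < V_ov = 2.36 V, the device is in the triode region.
I_D = k_n [V_ov · V_DS − ½ V_DS²] = 3.15 × [2.36 × 1.91 − 0.5 × 1.91²] = 8.45 mA.

Triode; I_D = 8.45 mA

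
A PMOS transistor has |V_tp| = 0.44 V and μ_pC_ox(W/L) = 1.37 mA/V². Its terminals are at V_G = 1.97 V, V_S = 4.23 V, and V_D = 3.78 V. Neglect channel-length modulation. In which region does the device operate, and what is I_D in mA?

Triode; I_D = 0.983 mA

V_SG = V_S − V_G = 4.23 − 1.97 = 2.26 V; V_SD = V_S − V_D = 4.23 − 3.78 = 0.45 V.
V_ov = V_SG − |V_tp| = 2.26 − 0.44 = 1.82 V.
Since V_SD = 0.45 V < V_ov = 1.82 V, the device is in the triode region.
I_D = k_p [V_ov · V_SD − ½ V_SD²] = 1.37 × [1.82 × 0.45 − 0.5 × 0.45²] = 0.983 mA.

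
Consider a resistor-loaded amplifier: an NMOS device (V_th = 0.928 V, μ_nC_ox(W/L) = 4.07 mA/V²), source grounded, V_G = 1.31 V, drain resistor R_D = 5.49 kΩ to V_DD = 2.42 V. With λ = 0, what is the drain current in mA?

I_D = 0.297 mA

V_GS = V_G = 1.31 V, so V_ov = 1.31 − 0.928 = 0.382 V.
Assume saturation: I_D = ½ k_n V_ov² = 0.5 × 4.07 × 0.382² = 0.297 mA, giving V_DS = V_DD − I_D R_D = 2.42 − 0.297 × 5.49 = 0.79 V.
V_DS = 0.79 V ≥ V_ov = 0.382 V, confirming saturation.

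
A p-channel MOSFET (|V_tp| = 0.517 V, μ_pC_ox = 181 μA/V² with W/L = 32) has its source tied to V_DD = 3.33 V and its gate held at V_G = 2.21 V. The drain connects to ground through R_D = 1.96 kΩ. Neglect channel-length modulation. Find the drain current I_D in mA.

V_SG = V_DD − V_G = 3.33 − 2.21 = 1.12 V, so V_ov = 1.12 − 0.517 = 0.603 V.
k_p = μ_pC_ox · (W/L) = 5.792 mA/V².
Assume saturation: I_D = ½ k_p V_ov² = 0.5 × 5.792 × 0.603² = 1.05 mA, giving V_SD = V_DD − I_D R_D = 3.33 − 1.05 × 1.96 = 1.27 V.
V_SD = 1.27 V ≥ V_ov = 0.603 V, confirming saturation.

I_D = 1.05 mA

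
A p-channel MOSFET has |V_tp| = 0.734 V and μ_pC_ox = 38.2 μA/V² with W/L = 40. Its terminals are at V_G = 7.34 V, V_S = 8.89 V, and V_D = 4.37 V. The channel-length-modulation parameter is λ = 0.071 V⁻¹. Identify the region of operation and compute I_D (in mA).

V_SG = V_S − V_G = 8.89 − 7.34 = 1.55 V; V_SD = V_S − V_D = 8.89 − 4.37 = 4.52 V.
k_p = μ_pC_ox · (W/L) = 1.528 mA/V².
V_ov = V_SG − |V_tp| = 1.55 − 0.734 = 0.816 V.
Since V_SD = 4.52 V ≥ V_ov = 0.816 V, the device is in saturation.
I_D = ½ k_p V_ov² (1 + λ V_SD) = 0.5 × 1.528 × 0.816² × (1 + 0.071 × 4.52) = 0.672 mA.

Saturation; I_D = 0.672 mA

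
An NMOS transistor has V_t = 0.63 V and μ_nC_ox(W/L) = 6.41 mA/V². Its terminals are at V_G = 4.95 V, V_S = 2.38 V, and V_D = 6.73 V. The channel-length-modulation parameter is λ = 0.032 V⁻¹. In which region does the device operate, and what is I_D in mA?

Saturation; I_D = 13.7 mA

V_GS = V_G − V_S = 4.95 − 2.38 = 2.57 V; V_DS = V_D − V_S = 6.73 − 2.38 = 4.35 V.
V_ov = V_GS − V_t = 2.57 − 0.63 = 1.94 V.
Since V_DS = 4.35 V ≥ V_ov = 1.94 V, the device is in saturation.
I_D = ½ k_n V_ov² (1 + λ V_DS) = 0.5 × 6.41 × 1.94² × (1 + 0.032 × 4.35) = 13.7 mA.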